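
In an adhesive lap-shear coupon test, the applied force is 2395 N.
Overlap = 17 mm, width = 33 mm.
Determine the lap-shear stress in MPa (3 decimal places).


stress = F / (overlap * width)
= 2395 / (17 * 33)
= 4.269 MPa

4.269


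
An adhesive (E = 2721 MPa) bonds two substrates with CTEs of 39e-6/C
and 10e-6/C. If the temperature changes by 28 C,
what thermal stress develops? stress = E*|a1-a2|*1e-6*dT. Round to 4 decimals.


Stress = 2721 * |39 - 10| * 1e-6 * 28
= 2.2095 MPa

2.2095


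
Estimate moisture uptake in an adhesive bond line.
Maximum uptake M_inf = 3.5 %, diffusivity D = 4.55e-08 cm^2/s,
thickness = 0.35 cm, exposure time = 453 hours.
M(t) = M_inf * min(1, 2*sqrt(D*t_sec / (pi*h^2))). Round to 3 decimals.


Convert time: 453 h = 1630800 s
ratio = min(1, 2*sqrt(4.55e-08*1630800/(pi*0.35^2)))
= 0.878199
M(t) = 3.5 * 0.878199 = 3.074%

3.074


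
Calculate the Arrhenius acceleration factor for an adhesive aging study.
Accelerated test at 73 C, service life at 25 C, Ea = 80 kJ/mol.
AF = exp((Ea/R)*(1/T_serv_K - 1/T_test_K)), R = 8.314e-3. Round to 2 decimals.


T_test = 346.15 K, T_serv = 298.15 K
Ea/R = 80 / 0.008314 = 9622.32
AF = exp(9622.32 * (1/298.15 - 1/346.15))
= 87.82

87.82


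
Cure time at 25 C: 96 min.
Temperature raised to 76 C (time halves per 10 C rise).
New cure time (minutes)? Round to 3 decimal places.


Acceleration factor = 2^(51/10) = 34.2968
New time = 96 / 34.2968 = 2.799 min

2.799


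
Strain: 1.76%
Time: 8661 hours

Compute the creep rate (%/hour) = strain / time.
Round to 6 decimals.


Creep rate = 1.76 / 8661
= 0.000203 %/h

0.000203


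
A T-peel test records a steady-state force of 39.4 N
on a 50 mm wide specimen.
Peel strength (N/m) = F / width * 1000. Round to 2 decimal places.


Peel strength = 39.4 / 50 * 1000
= 788.00 N/m

788.00


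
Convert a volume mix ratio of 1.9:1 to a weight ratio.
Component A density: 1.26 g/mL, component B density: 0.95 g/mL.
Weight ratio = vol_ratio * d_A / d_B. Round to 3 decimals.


= 1.9 * 1.26 / 0.95 = 2.520

2.520


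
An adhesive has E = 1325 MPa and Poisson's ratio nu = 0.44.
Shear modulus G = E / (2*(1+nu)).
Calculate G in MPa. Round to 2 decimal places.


G = 1325 / (2*(1+0.44))
= 1325 / 2.88
= 460.07 MPa

460.07


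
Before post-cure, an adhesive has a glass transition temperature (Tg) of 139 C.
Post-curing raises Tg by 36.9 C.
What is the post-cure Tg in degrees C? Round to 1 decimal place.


Tg_post = Tg_base + delta_Tg
= 139 + 36.9
= 175.9 C

175.9


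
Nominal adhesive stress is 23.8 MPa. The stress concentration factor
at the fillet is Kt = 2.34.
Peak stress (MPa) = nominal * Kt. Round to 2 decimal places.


Peak = 23.8 * 2.34 = 55.69 MPa

55.69


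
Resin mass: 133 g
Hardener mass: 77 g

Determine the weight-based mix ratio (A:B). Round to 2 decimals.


Ratio = 133 / 77 = 1.73

1.73


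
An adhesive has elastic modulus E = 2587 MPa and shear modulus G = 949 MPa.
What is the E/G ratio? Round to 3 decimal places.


E/G = 2587 / 949 = 2.726

2.726


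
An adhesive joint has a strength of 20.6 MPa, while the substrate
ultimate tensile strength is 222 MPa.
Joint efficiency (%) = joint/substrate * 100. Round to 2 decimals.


Efficiency = 20.6 / 222 * 100
= 9.28%

9.28


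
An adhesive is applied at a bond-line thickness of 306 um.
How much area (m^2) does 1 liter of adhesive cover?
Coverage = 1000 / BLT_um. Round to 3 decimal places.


Coverage = 1000 / 306 = 3.268 m^2

3.268


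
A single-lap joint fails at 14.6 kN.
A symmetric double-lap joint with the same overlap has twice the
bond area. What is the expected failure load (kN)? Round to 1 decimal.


Double-lap load = 2 * 14.6 = 29.2 kN

29.2


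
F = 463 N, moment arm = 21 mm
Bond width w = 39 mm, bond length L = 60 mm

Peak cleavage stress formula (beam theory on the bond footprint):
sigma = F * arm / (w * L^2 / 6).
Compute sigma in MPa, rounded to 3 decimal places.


sigma = (463 * 21) / (39 * 3600 / 6)
= 9723 * 6 / 140400
= 58338 / 140400
= 0.416 MPa

0.416


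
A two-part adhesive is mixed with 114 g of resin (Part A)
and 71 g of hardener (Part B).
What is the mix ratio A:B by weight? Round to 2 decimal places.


Mix ratio = mass_A / mass_B
= 114 / 71
= 1.61

1.61


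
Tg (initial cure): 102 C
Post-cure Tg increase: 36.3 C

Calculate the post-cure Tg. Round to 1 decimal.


Post-cure Tg = 102 + 36.3 = 138.3 C

138.3


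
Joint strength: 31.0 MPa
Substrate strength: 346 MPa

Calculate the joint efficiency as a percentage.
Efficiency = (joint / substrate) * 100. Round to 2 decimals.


Efficiency = (31.0 / 346) * 100 = 8.96%

8.96


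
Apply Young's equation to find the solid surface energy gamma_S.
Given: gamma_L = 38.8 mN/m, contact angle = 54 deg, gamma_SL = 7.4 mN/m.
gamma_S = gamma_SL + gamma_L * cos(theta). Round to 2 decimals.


theta_rad = 54 * pi/180 = 0.942478
gamma_S = 7.4 + 38.8 * cos(0.942478)
= 30.21 mN/m

30.21


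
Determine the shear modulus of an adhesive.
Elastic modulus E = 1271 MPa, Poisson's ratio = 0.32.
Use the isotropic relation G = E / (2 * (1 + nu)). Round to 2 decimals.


G = 1271 / (2*(1+0.32)) = 1271 / 2.64
= 481.44 MPa

481.44


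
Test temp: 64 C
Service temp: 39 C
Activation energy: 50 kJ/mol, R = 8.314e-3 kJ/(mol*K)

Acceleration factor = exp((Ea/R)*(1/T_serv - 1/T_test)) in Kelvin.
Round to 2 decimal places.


AF = exp((50/0.008314)*(1/312.15 - 1/337.15))
= 4.17

4.17


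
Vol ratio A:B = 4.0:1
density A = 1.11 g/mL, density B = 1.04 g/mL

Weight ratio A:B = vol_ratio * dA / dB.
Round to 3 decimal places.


Weight ratio = 4.0 * 1.11 / 1.04
= 4.269

4.269


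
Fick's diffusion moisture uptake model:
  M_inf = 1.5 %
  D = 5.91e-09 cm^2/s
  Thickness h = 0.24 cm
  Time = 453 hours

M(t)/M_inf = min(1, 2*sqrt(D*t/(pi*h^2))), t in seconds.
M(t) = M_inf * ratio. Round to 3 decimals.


t_sec = 453 * 3600 = 1630800
ratio = 2*sqrt(5.91e-09*1630800/(pi*0.24^2))
= min(1, 0.461570)
= 0.461570
M(t) = 1.5 * 0.461570 = 0.692 %

0.692


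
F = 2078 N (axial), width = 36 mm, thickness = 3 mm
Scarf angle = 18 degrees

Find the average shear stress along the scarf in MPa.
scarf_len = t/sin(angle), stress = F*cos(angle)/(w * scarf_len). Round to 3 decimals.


scarf_len = 3/sin(18 deg) = 9.7082
cos(18 deg) = 0.951057
stress = 2078*0.951057/(36*9.7082) = 5.655 MPa

5.655


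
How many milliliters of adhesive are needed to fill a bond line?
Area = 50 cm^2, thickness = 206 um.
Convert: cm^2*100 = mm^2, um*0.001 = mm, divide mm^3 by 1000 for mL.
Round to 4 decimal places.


= (50 * 100) * (206 * 0.001) / 1000
= 1.0300 mL

1.0300


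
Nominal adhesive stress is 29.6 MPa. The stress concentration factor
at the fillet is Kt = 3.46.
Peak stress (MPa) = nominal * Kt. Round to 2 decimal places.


Peak = 29.6 * 3.46 = 102.42 MPa

102.42


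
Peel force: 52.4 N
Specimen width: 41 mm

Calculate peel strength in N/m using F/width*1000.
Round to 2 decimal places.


Peel strength = 52.4 / 41 * 1000 = 1278.05 N/m

1278.05


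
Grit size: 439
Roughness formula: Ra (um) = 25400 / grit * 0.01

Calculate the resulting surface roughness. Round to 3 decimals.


Ra = 25400 / 439 * 0.01
= 0.579 um

0.579


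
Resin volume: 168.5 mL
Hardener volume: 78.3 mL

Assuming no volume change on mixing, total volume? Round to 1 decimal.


V_total = 168.5 + 78.3 = 246.8 mL

246.8


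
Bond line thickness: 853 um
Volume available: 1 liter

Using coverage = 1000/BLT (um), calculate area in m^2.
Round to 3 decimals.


1 L = 1e6 mm^3, thickness = 853 um = 0.853 mm
Area = 1e6 / 0.853 mm^2 = (1e6 / 0.853) / 1e6 m^2 = 1000 / 853 m^2
= 1.172 m^2

1.172


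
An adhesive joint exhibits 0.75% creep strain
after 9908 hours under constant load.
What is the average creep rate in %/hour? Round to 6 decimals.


Creep rate = strain / time
= 0.75 / 9908
= 0.000076 %/h

0.000076


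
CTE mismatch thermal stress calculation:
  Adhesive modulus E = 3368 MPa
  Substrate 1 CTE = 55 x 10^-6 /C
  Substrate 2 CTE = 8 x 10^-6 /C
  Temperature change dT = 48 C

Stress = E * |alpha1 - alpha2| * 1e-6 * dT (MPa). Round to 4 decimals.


delta_alpha = |55 - 8| = 47 x 10^-6/C
Stress = 3368 * 47e-6 * 48
= 7.5982 MPa

7.5982


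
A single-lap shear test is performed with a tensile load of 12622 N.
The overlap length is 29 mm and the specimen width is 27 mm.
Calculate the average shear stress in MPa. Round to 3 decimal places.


Shear stress = F / (overlap * width)
= 12622 / (29 * 27)
= 12622 / 783
= 16.120 MPa

16.120


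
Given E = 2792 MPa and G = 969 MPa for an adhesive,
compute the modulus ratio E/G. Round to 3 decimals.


E/G ratio = 2792 / 969 = 2.881

2.881


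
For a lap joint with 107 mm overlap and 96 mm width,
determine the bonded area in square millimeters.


Area = 107 * 96 = 10272 mm^2

10272


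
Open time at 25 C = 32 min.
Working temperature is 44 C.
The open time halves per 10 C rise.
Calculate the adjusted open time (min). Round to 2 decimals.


factor = 2^((44 - 25) / 10) = 3.7321
ot = 32 / 3.7321 = 8.57 min

8.57


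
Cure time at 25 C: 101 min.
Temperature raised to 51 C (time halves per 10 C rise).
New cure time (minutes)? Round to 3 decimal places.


Acceleration factor = 2^(26/10) = 6.0629
New time = 101 / 6.0629 = 16.659 min

16.659


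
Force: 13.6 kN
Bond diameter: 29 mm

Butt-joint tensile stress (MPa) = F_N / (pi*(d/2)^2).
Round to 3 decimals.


F_N = 13.6 * 1000 = 13600.0 N
A = pi*(14.5)^2 = 660.5199 mm^2
stress = 13600.0 / 660.5199 = 20.590 MPa

20.590


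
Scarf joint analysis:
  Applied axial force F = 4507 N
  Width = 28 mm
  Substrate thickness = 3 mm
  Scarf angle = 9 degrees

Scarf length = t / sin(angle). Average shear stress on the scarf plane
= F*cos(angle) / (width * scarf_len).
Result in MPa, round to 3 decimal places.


Scarf length = 3 / sin(9 deg) = 19.1774 mm
cos(9 deg) = 0.987688
Shear = 4507 * 0.987688 / (28 * 19.1774)
= 8.290 MPa

8.290


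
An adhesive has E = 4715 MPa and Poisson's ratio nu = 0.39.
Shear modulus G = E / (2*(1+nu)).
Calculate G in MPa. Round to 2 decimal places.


G = 4715 / (2*(1+0.39))
= 4715 / 2.78
= 1696.04 MPa

1696.04


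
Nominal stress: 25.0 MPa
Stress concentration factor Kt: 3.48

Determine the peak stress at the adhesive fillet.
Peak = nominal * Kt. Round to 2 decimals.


Peak stress = 25.0 * 3.48
= 87.00 MPa

87.00


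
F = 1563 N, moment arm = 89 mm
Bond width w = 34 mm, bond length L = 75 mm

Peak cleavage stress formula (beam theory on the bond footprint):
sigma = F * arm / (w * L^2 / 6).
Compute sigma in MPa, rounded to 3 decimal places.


sigma = (1563 * 89) / (34 * 5625 / 6)
= 139107 * 6 / 191250
= 834642 / 191250
= 4.364 MPa

4.364


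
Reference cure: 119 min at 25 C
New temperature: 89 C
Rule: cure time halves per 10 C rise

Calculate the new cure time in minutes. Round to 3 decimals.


factor = 2^((89-25)/10) = 84.4485
t_new = 119 / 84.4485 = 1.409 min

1.409


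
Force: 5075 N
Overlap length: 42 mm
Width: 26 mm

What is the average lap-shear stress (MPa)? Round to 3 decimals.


Average shear stress = F / (overlap * width)
= 5075 / (42 * 26)
= 4.647 MPa

4.647


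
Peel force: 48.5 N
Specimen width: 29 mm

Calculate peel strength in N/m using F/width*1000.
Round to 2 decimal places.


Peel strength = 48.5 / 29 * 1000 = 1672.41 N/m

1672.41


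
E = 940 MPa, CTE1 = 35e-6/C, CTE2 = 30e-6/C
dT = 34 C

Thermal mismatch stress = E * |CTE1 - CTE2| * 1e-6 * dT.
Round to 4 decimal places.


= 940 * 5e-6 * 34
= 0.1598 MPa

0.1598


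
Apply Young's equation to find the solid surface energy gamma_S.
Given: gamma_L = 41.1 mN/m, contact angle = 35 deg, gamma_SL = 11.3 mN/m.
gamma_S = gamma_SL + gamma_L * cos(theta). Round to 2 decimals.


theta_rad = 35 * pi/180 = 0.610865
gamma_S = 11.3 + 41.1 * cos(0.610865)
= 44.97 mN/m

44.97


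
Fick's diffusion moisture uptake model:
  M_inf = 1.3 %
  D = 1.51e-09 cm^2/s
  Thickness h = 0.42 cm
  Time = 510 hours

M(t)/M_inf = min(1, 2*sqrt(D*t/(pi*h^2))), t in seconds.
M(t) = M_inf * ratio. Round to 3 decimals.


t_sec = 510 * 3600 = 1836000
ratio = 2*sqrt(1.51e-09*1836000/(pi*0.42^2))
= min(1, 0.141459)
= 0.141459
M(t) = 1.3 * 0.141459 = 0.184 %

0.184


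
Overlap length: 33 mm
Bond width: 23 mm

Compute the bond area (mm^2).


Bond area = 33 * 23 = 759 mm^2

759


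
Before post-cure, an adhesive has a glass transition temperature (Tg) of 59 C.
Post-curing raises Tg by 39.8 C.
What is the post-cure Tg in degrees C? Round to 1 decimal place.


Tg_post = Tg_base + delta_Tg
= 59 + 39.8
= 98.8 C

98.8


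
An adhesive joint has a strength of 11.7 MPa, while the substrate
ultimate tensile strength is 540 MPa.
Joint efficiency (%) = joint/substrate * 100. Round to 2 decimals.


Efficiency = 11.7 / 540 * 100
= 2.17%

2.17


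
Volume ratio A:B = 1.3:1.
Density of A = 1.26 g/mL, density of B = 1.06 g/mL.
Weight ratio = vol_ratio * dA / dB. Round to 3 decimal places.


Wt ratio = 1.3 * 1.26 / 1.06
= 1.545

1.545


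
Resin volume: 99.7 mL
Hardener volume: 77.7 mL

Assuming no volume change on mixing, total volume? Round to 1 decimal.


V_total = 99.7 + 77.7 = 177.4 mL

177.4


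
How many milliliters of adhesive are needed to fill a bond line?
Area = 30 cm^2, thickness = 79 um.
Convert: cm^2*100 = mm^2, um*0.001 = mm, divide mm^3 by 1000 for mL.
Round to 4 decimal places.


= (30 * 100) * (79 * 0.001) / 1000
= 0.2370 mL

0.2370


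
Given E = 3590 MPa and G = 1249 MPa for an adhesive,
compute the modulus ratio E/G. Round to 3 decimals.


E/G ratio = 3590 / 1249 = 2.874

2.874


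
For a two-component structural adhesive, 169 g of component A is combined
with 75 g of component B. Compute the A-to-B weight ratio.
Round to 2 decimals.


Weight ratio A:B = 169 / 75
= 2.25

2.25


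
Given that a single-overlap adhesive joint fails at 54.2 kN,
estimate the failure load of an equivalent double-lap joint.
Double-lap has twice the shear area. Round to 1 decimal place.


Double-lap factor = 2
Expected load = 54.2 * 2 = 108.4 kN

108.4


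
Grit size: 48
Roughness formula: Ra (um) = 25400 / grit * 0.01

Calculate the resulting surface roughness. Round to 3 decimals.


Ra = 25400 / 48 * 0.01
= 5.292 um

5.292


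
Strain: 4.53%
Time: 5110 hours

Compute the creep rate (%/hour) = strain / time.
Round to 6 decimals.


Creep rate = 4.53 / 5110
= 0.000886 %/h

0.000886


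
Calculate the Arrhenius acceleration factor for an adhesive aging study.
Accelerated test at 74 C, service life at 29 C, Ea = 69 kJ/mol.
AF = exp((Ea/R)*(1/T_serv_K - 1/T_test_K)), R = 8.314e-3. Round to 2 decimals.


T_test = 347.15 K, T_serv = 302.15 K
Ea/R = 69 / 0.008314 = 8299.25
AF = exp(8299.25 * (1/302.15 - 1/347.15))
= 35.18

35.18


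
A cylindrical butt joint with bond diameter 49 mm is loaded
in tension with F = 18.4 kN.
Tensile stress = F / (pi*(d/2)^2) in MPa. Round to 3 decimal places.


Area = pi * (49/2)^2 = 1885.7410 mm^2
Stress = 18.4*1000 / 1885.7410
= 9.757 MPa

9.757


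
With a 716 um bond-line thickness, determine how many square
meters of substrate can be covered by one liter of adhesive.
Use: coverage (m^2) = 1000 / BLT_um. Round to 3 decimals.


Coverage = 1000 / 716 = 1.397 m^2

1.397


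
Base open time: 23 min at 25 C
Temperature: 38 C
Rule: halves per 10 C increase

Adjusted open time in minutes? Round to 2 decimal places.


Acceleration = 2^((38-25)/10) = 2.4623
Open time = 23 / 2.4623 = 9.34 min

9.34


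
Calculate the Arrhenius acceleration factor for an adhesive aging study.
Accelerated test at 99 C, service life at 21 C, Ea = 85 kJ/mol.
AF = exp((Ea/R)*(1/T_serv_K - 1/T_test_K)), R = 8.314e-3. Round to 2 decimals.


T_test = 372.15 K, T_serv = 294.15 K
Ea/R = 85 / 0.008314 = 10223.72
AF = exp(10223.72 * (1/294.15 - 1/372.15))
= 1457.95

1457.95


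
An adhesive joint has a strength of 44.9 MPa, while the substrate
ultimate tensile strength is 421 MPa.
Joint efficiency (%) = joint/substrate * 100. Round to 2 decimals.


Efficiency = 44.9 / 421 * 100
= 10.67%

10.67


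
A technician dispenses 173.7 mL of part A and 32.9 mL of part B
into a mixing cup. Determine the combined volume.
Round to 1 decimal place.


Combined volume = 173.7 + 32.9
= 206.6 mL

206.6


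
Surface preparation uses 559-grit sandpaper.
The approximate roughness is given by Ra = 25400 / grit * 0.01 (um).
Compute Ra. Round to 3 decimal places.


Ra = 25400 / 559 * 0.01
= 254 / 559
= 0.454 um

0.454


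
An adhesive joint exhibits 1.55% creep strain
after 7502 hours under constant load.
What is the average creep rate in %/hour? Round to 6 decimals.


Creep rate = strain / time
= 1.55 / 7502
= 0.000207 %/h

0.000207


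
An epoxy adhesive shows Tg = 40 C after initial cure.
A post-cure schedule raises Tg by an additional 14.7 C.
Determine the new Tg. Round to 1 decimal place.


New Tg = 40 + 14.7
= 54.7 C

54.7


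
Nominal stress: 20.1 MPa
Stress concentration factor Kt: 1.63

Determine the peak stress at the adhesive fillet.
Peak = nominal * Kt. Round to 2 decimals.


Peak stress = 20.1 * 1.63
= 32.76 MPa

32.76


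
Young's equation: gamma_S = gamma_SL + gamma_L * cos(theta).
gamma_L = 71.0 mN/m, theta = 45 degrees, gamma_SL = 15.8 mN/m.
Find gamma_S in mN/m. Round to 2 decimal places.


cos(45 deg) = 0.707107
gamma_S = 15.8 + 71.0 * 0.707107
= 66.00 mN/m

66.00


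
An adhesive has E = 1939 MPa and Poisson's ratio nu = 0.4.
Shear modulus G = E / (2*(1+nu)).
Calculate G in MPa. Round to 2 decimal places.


G = 1939 / (2*(1+0.4))
= 1939 / 2.80
= 692.50 MPa

692.50


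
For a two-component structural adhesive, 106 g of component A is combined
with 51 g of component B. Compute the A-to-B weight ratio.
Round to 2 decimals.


Weight ratio A:B = 106 / 51
= 2.08

2.08


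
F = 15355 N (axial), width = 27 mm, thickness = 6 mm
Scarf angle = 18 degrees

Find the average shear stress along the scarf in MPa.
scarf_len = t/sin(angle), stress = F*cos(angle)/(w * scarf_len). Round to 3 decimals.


scarf_len = 6/sin(18 deg) = 19.4164
cos(18 deg) = 0.951057
stress = 15355*0.951057/(27*19.4164) = 27.856 MPa

27.856


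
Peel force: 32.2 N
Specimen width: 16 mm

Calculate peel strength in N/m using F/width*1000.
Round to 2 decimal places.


Peel strength = 32.2 / 16 * 1000 = 2012.50 N/m

2012.50


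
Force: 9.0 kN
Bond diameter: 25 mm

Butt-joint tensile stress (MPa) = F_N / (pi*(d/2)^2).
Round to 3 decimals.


F_N = 9.0 * 1000 = 9000.0 N
A = pi*(12.5)^2 = 490.8739 mm^2
stress = 9000.0 / 490.8739 = 18.335 MPa

18.335


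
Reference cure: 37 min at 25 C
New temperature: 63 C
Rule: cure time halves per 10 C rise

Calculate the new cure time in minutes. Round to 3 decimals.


factor = 2^((63-25)/10) = 13.9288
t_new = 37 / 13.9288 = 2.656 min

2.656


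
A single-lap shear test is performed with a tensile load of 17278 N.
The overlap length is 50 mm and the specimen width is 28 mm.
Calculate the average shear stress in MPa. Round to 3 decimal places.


Shear stress = F / (overlap * width)
= 17278 / (50 * 28)
= 17278 / 1400
= 12.341 MPa

12.341


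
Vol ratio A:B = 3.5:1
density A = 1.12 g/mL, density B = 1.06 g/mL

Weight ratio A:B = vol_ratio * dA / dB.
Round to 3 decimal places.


Weight ratio = 3.5 * 1.12 / 1.06
= 3.698

3.698


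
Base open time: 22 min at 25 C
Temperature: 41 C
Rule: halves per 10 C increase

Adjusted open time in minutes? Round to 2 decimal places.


Acceleration = 2^((41-25)/10) = 3.0314
Open time = 22 / 3.0314 = 7.26 min

7.26


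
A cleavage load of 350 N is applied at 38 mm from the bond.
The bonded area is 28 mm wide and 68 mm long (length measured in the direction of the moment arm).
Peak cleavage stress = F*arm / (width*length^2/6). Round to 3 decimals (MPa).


Moment = 350 * 38 = 13300 N*mm
Section modulus = 28 * 4624 / 6 = 129472 / 6 mm^3
Stress = 13300 / (129472 / 6) = 79800 / 129472
= 0.616 MPa

0.616


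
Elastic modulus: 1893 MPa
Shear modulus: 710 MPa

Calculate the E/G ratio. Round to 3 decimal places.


E / G = 1893 / 710 = 2.666

2.666


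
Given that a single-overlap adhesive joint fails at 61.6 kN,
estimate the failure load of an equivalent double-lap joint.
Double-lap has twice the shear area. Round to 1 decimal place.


Double-lap factor = 2
Expected load = 61.6 * 2 = 123.2 kN

123.2


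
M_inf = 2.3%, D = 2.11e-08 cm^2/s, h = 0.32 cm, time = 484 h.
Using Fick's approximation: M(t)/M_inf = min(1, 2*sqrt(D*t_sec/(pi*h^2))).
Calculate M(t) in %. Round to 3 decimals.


t = 1742400 s
ratio = min(1, 2*sqrt(2.11e-08*1742400/(pi*0.1024)))
= 0.676114
M(t) = 2.3 * 0.676114 = 1.555%

1.555


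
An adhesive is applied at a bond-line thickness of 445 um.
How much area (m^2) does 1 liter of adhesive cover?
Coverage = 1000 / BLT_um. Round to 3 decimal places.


Coverage = 1000 / 445 = 2.247 m^2

2.247


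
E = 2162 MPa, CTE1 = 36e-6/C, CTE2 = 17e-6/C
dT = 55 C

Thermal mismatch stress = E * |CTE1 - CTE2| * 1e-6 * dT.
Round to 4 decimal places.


= 2162 * 19e-6 * 55
= 2.2593 MPa

2.2593


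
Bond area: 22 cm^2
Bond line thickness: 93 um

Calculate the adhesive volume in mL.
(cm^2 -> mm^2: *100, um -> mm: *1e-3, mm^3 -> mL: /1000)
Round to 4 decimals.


V = 22*100 * 93*1e-3 / 1000
= 0.2046 mL

0.2046


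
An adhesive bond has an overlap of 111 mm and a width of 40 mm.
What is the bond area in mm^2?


Bond area = overlap * width
= 111 * 40
= 4440 mm^2

4440


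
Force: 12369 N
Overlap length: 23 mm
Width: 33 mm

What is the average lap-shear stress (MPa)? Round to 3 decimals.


Average shear stress = F / (overlap * width)
= 12369 / (23 * 33)
= 16.296 MPa

16.296


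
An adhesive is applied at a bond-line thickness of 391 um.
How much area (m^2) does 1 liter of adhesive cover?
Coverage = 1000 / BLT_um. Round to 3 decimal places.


Coverage = 1000 / 391 = 2.558 m^2

2.558


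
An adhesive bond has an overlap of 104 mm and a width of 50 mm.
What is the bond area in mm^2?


Bond area = overlap * width
= 104 * 50
= 5200 mm^2

5200


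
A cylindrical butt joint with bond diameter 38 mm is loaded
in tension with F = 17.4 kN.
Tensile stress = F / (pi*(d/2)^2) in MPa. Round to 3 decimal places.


Area = pi * (38/2)^2 = 1134.1149 mm^2
Stress = 17.4*1000 / 1134.1149
= 15.342 MPa

15.342


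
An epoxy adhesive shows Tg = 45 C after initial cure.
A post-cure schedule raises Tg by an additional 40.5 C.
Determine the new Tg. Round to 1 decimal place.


New Tg = 45 + 40.5
= 85.5 C

85.5


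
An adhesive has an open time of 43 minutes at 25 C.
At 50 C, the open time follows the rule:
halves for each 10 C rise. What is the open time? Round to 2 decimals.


Factor = 2^((50-25)/10) = 5.6569
Open time = 43 / 5.6569 = 7.60 min

7.60


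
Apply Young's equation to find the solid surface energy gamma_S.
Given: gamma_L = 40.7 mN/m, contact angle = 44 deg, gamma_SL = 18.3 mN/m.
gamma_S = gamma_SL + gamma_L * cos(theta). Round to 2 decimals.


theta_rad = 44 * pi/180 = 0.767945
gamma_S = 18.3 + 40.7 * cos(0.767945)
= 47.58 mN/m

47.58


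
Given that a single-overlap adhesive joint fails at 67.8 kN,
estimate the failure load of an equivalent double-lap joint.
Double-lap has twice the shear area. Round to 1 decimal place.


Double-lap factor = 2
Expected load = 67.8 * 2 = 135.6 kN

135.6


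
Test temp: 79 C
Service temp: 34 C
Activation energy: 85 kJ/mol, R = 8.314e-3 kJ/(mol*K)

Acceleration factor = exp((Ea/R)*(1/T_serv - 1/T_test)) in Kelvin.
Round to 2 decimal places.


AF = exp((85/0.008314)*(1/307.15 - 1/352.15))
= 70.35

70.35


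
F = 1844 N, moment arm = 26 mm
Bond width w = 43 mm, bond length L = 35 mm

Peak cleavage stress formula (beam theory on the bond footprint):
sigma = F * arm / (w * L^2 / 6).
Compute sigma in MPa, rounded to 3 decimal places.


sigma = (1844 * 26) / (43 * 1225 / 6)
= 47944 * 6 / 52675
= 287664 / 52675
= 5.461 MPa

5.461


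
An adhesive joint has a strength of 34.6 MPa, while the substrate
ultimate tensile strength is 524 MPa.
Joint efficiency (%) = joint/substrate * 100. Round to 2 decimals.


Efficiency = 34.6 / 524 * 100
= 6.60%

6.60


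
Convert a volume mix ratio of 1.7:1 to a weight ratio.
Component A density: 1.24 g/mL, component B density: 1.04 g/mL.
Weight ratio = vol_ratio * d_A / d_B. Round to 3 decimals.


= 1.7 * 1.24 / 1.04 = 2.027

2.027


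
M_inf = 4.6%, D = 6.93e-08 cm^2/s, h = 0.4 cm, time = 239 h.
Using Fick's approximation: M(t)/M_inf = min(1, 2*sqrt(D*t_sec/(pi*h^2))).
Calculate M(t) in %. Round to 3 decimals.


t = 860400 s
ratio = min(1, 2*sqrt(6.93e-08*860400/(pi*0.1600)))
= 0.688830
M(t) = 4.6 * 0.688830 = 3.169%

3.169


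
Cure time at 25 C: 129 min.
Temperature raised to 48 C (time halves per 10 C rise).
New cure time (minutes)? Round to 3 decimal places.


Acceleration factor = 2^(23/10) = 4.9246
New time = 129 / 4.9246 = 26.195 min

26.195


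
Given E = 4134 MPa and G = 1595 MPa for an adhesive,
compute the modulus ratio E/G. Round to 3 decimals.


E/G ratio = 4134 / 1595 = 2.592

2.592


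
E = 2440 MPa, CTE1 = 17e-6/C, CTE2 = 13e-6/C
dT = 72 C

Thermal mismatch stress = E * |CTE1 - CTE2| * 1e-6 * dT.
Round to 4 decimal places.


= 2440 * 4e-6 * 72
= 0.7027 MPa

0.7027


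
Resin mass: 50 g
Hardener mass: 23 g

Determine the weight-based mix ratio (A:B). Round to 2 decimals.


Ratio = 50 / 23 = 2.17

2.17


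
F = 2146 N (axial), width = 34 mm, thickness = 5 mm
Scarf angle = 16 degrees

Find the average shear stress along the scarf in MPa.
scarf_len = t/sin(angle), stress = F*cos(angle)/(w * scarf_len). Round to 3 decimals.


scarf_len = 5/sin(16 deg) = 18.1398
cos(16 deg) = 0.961262
stress = 2146*0.961262/(34*18.1398) = 3.345 MPa

3.345


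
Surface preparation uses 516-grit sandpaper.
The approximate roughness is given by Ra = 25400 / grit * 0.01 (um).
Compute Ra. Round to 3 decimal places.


Ra = 25400 / 516 * 0.01
= 254 / 516
= 0.492 um

0.492


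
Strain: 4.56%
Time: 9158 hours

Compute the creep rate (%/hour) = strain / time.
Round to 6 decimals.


Creep rate = 4.56 / 9158
= 0.000498 %/h

0.000498


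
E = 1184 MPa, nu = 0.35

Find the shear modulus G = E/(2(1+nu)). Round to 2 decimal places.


G = 1184 / (2 * 1.35)
= 438.52 MPa

438.52


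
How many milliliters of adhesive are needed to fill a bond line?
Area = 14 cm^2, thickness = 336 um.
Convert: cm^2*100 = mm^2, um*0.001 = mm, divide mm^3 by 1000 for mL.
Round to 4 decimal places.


= (14 * 100) * (336 * 0.001) / 1000
= 0.4704 mL

0.4704


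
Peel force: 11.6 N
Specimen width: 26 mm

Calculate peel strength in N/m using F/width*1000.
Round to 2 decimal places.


Peel strength = 11.6 / 26 * 1000 = 446.15 N/m

446.15


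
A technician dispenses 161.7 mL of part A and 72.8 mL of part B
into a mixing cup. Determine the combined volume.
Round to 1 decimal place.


Combined volume = 161.7 + 72.8
= 234.5 mL

234.5


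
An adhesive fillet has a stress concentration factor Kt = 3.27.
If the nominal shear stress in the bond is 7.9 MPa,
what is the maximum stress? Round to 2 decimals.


Max stress = 7.9 * 3.27 = 25.83 MPa

25.83


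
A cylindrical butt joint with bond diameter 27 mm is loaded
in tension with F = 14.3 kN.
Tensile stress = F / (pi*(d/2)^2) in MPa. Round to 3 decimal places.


Area = pi * (27/2)^2 = 572.5553 mm^2
Stress = 14.3*1000 / 572.5553
= 24.976 MPa

24.976


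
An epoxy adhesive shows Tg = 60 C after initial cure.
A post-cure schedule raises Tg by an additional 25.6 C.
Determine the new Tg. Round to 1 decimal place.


New Tg = 60 + 25.6
= 85.6 C

85.6


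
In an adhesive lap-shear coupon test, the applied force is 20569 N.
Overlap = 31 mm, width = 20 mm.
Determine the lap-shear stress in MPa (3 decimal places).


stress = F / (overlap * width)
= 20569 / (31 * 20)
= 33.176 MPa

33.176


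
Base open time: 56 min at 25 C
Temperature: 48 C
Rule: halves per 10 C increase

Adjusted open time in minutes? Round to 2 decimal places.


Acceleration = 2^((48-25)/10) = 4.9246
Open time = 56 / 4.9246 = 11.37 min

11.37


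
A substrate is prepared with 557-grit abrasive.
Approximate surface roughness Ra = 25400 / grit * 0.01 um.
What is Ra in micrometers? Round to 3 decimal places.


Ra = 25400 / 557 * 0.01 = 0.456 um

0.456


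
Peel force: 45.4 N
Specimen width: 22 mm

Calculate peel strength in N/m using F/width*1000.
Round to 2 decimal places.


Peel strength = 45.4 / 22 * 1000 = 2063.64 N/m

2063.64


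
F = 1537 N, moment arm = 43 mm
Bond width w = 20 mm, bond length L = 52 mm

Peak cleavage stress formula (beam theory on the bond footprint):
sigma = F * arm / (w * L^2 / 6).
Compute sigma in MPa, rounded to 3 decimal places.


sigma = (1537 * 43) / (20 * 2704 / 6)
= 66091 * 6 / 54080
= 396546 / 54080
= 7.333 MPa

7.333


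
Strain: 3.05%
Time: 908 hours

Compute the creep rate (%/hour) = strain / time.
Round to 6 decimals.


Creep rate = 3.05 / 908
= 0.003359 %/h

0.003359


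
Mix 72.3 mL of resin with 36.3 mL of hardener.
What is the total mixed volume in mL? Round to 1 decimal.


Total = 72.3 + 36.3 = 108.6 mL

108.6


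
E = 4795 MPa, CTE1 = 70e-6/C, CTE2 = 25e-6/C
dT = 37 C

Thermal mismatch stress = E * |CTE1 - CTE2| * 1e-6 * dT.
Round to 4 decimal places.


= 4795 * 45e-6 * 37
= 7.9837 MPa

7.9837


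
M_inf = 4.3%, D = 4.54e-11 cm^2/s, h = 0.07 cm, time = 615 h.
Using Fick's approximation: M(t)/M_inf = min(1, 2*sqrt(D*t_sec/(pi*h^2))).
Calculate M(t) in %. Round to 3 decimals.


t = 2214000 s
ratio = min(1, 2*sqrt(4.54e-11*2214000/(pi*0.0049)))
= 0.161612
M(t) = 4.3 * 0.161612 = 0.695%

0.695


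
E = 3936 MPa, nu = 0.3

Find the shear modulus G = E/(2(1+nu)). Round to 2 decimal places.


G = 3936 / (2 * 1.30)
= 1513.85 MPa

1513.85


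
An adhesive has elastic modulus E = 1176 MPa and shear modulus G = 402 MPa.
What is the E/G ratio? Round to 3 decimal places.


E/G = 1176 / 402 = 2.925

2.925


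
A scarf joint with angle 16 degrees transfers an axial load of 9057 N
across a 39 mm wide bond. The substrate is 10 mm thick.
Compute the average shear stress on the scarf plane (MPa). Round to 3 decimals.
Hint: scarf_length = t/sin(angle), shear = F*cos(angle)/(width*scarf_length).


scarf_length = 10 / sin(16 deg) = 36.2796 mm
cos(16 deg) = 0.961262
shear stress = 9057 * 0.961262 / (39 * 36.2796)
= 6.153 MPa

6.153


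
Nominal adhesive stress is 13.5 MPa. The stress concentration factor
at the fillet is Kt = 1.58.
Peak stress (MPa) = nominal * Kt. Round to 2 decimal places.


Peak = 13.5 * 1.58 = 21.33 MPa

21.33


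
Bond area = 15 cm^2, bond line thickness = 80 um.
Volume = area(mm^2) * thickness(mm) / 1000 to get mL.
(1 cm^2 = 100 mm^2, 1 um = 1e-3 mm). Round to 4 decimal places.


area_mm2 = 15 * 100 = 1500
blt_mm = 80 * 1e-3 = 0.08
vol_mm3 = 1500 * 0.08 = 120.0
vol_mL = 120.0 / 1000 = 0.1200 mL

0.1200


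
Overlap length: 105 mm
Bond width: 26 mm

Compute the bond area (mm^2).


Bond area = 105 * 26 = 2730 mm^2

2730


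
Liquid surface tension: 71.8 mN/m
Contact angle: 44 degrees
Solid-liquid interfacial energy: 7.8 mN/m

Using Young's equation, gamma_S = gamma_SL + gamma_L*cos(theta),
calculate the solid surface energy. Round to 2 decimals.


gamma_S = 7.8 + 71.8 * cos(44)
= 59.45 mN/m

59.45


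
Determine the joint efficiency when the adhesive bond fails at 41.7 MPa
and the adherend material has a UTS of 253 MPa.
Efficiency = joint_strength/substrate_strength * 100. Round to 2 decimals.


Joint efficiency = 41.7 / 253 * 100
= 16.48%

16.48


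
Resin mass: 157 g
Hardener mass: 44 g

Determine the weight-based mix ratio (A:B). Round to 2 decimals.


Ratio = 157 / 44 = 3.57

3.57


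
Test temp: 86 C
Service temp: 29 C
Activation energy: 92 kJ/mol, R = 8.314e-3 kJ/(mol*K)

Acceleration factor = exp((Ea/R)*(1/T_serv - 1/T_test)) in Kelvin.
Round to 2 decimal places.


AF = exp((92/0.008314)*(1/302.15 - 1/359.15))
= 334.41

334.41


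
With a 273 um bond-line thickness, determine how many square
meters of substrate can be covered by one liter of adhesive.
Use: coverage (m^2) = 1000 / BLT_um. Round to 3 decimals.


Coverage = 1000 / 273 = 3.663 m^2

3.663


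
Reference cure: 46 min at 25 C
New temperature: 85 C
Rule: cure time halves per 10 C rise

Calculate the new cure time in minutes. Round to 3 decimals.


factor = 2^((85-25)/10) = 64.0000
t_new = 46 / 64.0000 = 0.719 min

0.719


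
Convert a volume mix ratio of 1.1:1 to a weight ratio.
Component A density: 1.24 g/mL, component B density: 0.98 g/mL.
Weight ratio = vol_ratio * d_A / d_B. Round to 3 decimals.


= 1.1 * 1.24 / 0.98 = 1.392

1.392


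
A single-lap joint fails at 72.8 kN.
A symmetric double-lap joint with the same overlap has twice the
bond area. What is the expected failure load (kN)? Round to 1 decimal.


Double-lap load = 2 * 72.8 = 145.6 kN

145.6


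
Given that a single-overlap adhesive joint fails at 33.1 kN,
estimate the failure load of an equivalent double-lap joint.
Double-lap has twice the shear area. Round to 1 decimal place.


Double-lap factor = 2
Expected load = 33.1 * 2 = 66.2 kN

66.2


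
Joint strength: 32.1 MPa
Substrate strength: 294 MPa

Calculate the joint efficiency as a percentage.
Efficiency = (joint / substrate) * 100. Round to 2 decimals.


Efficiency = (32.1 / 294) * 100 = 10.92%

10.92


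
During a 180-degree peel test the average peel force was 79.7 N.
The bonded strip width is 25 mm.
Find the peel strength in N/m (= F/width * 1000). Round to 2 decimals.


Peel strength = F/width * 1000
= 79.7 / 25 * 1000
= 3188.00 N/m

3188.00


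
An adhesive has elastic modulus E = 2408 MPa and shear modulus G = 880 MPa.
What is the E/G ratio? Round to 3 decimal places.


E/G = 2408 / 880 = 2.736

2.736


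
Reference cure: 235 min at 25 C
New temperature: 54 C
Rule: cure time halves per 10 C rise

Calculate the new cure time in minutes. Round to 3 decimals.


factor = 2^((54-25)/10) = 7.4643
t_new = 235 / 7.4643 = 31.483 min

31.483


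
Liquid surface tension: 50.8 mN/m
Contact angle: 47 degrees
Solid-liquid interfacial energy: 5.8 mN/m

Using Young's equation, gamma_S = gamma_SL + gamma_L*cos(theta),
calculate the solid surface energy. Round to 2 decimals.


gamma_S = 5.8 + 50.8 * cos(47)
= 40.45 mN/m

40.45


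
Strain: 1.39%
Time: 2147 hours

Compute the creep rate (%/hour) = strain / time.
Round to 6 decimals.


Creep rate = 1.39 / 2147
= 0.000647 %/h

0.000647


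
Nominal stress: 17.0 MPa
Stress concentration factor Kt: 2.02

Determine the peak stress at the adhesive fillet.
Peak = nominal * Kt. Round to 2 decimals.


Peak stress = 17.0 * 2.02
= 34.34 MPa

34.34


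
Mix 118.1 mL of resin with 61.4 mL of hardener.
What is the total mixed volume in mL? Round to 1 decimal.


Total = 118.1 + 61.4 = 179.5 mL

179.5


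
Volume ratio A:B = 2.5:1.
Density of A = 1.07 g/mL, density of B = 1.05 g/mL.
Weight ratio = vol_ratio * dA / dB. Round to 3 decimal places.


Wt ratio = 2.5 * 1.07 / 1.05
= 2.548

2.548


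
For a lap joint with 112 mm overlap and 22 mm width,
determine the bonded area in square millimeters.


Area = 112 * 22 = 2464 mm^2

2464


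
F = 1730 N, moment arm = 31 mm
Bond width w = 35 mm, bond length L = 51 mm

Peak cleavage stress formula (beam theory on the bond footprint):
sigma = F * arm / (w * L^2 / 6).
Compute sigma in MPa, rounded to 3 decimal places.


sigma = (1730 * 31) / (35 * 2601 / 6)
= 53630 * 6 / 91035
= 321780 / 91035
= 3.535 MPa

3.535


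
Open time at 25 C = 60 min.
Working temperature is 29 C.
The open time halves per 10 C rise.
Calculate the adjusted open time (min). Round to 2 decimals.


factor = 2^((29 - 25) / 10) = 1.3195
ot = 60 / 1.3195 = 45.47 min

45.47


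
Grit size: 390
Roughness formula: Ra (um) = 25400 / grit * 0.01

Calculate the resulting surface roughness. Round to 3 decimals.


Ra = 25400 / 390 * 0.01
= 0.651 um

0.651


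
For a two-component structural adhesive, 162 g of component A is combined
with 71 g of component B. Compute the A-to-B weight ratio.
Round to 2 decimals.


Weight ratio A:B = 162 / 71
= 2.28

2.28


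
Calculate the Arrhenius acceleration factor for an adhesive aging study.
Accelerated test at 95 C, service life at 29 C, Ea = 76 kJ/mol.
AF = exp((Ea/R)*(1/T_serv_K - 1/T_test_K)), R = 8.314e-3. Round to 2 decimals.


T_test = 368.15 K, T_serv = 302.15 K
Ea/R = 76 / 0.008314 = 9141.21
AF = exp(9141.21 * (1/302.15 - 1/368.15))
= 226.73

226.73


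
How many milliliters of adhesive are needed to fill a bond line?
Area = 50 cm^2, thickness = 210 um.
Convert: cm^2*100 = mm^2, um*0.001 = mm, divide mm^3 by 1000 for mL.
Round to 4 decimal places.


= (50 * 100) * (210 * 0.001) / 1000
= 1.0500 mL

1.0500


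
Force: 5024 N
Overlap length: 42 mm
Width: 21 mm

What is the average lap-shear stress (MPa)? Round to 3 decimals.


Average shear stress = F / (overlap * width)
= 5024 / (42 * 21)
= 5.696 MPa

5.696


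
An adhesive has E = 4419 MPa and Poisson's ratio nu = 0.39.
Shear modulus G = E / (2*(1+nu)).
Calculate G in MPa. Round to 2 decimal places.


G = 4419 / (2*(1+0.39))
= 4419 / 2.78
= 1589.57 MPa

1589.57


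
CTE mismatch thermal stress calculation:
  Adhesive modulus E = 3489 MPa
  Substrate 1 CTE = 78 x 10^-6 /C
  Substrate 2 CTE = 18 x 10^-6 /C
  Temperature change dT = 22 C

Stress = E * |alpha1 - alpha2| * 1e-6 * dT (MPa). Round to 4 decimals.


delta_alpha = |78 - 18| = 60 x 10^-6/C
Stress = 3489 * 60e-6 * 22
= 4.6055 MPa

4.6055


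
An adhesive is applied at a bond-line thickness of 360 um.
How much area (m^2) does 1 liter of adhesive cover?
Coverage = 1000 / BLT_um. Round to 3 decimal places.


Coverage = 1000 / 360 = 2.778 m^2

2.778


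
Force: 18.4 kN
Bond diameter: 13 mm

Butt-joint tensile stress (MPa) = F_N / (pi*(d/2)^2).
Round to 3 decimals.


F_N = 18.4 * 1000 = 18400.0 N
A = pi*(6.5)^2 = 132.7323 mm^2
stress = 18400.0 / 132.7323 = 138.625 MPa

138.625


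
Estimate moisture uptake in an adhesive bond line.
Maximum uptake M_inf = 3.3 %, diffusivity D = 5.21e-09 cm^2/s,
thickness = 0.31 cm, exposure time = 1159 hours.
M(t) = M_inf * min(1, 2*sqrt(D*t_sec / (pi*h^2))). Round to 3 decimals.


Convert time: 1159 h = 4172400 s
ratio = min(1, 2*sqrt(5.21e-09*4172400/(pi*0.31^2)))
= 0.536667
M(t) = 3.3 * 0.536667 = 1.771%

1.771


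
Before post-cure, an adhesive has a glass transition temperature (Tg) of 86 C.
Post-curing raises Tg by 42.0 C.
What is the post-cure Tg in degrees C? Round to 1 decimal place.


Tg_post = Tg_base + delta_Tg
= 86 + 42.0
= 128.0 C

128.0


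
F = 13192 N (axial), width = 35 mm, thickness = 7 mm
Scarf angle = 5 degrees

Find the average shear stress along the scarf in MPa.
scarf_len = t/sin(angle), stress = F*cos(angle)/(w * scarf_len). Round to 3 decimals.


scarf_len = 7/sin(5 deg) = 80.3160
cos(5 deg) = 0.996195
stress = 13192*0.996195/(35*80.3160) = 4.675 MPa

4.675


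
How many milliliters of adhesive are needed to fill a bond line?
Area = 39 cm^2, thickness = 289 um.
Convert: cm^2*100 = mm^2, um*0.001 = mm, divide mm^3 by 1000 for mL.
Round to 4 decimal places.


= (39 * 100) * (289 * 0.001) / 1000
= 1.1271 mL

1.1271


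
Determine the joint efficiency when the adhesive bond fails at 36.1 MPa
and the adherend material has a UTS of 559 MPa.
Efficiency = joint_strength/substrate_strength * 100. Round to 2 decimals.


Joint efficiency = 36.1 / 559 * 100
= 6.46%

6.46


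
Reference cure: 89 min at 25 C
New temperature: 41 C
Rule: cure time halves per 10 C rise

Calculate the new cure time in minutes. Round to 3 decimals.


factor = 2^((41-25)/10) = 3.0314
t_new = 89 / 3.0314 = 29.359 min

29.359
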